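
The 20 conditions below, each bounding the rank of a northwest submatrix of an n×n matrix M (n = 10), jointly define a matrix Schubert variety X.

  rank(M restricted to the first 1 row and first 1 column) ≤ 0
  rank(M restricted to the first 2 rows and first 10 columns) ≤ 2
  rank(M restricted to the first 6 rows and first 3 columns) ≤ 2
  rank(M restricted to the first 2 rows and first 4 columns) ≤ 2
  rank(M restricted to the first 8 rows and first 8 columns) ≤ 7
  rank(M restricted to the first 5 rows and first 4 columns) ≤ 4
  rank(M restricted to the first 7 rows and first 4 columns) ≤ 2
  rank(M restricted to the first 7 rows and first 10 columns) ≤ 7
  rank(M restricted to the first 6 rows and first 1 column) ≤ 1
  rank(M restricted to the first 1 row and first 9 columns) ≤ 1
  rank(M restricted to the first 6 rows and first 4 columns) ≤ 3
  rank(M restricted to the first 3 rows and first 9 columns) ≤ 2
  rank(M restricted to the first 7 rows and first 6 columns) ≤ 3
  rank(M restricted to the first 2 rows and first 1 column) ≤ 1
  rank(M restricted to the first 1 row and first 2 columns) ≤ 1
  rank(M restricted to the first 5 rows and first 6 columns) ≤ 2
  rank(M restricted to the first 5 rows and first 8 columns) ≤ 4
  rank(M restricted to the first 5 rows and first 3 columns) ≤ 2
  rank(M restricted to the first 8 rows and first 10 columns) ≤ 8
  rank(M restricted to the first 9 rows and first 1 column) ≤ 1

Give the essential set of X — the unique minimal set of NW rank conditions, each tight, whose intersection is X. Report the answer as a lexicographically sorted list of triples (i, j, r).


The tightest implied rank at each (i,j), from the 20 conditions:

  R[1]: 0 | 1 | 1 | 1 | 1 | 1 | 1 | 1 | 1 | 1
  R[2]: 1 | 2 | 2 | 2 | 2 | 2 | 2 | 2 | 2 | 2
  R[3]: 1 | 2 | 2 | 2 | 2 | 2 | 2 | 2 | 2 | 3
  R[4]: 1 | 2 | 2 | 2 | 2 | 2 | 3 | 3 | 3 | 4
  R[5]: 1 | 2 | 2 | 2 | 2 | 2 | 3 | 4 | 4 | 5
  R[6]: 1 | 2 | 2 | 2 | 3 | 3 | 4 | 5 | 5 | 6
  R[7]: 1 | 2 | 2 | 2 | 3 | 3 | 4 | 5 | 6 | 7
  R[8]: 1 | 2 | 3 | 3 | 4 | 4 | 5 | 6 | 7 | 8
  R[9]: 1 | 2 | 3 | 4 | 5 | 5 | 6 | 7 | 8 | 9
  R[10]: 1 | 2 | 3 | 4 | 5 | 6 | 7 | 8 | 9 | 10

second differences of R give the permutation w = (2, 1, 10, 7, 8, 5, 9, 3, 4, 6).

|D(w)|=21, |Ess(w)|=5:

[(1, 1, 0), (3, 9, 2), (5, 6, 2), (7, 4, 2), (7, 6, 3)]


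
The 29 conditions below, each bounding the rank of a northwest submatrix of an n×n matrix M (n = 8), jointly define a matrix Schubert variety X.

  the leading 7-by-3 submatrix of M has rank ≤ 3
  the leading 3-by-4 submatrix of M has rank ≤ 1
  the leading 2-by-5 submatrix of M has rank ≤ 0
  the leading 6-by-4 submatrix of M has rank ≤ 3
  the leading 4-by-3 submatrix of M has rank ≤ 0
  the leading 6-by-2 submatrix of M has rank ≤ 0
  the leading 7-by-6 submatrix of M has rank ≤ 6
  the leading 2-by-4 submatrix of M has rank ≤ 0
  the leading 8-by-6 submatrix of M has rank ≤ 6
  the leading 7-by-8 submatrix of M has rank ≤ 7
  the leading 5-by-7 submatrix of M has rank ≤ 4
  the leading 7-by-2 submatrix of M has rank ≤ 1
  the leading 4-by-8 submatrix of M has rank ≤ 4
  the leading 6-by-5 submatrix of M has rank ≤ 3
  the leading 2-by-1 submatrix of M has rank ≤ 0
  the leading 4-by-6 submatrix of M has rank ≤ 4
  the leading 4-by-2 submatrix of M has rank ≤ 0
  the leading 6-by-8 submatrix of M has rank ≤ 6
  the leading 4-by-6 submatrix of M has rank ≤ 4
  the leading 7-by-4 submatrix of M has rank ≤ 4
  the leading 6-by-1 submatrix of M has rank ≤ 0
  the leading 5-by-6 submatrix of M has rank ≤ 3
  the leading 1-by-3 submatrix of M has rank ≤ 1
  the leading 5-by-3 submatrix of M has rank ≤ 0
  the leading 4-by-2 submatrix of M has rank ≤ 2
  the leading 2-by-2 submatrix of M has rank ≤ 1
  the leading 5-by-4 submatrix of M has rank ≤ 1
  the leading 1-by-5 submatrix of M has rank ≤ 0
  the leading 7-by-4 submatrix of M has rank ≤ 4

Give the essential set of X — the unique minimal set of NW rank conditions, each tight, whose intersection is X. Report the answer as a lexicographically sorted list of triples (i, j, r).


Propagating the 29 rank bounds to every northwest block:

  row 1: 0, 0, 0, 0, 0, 1, 1, 1
  row 2: 0, 0, 0, 0, 0, 1, 2, 2
  row 3: 0, 0, 0, 1, 1, 2, 3, 3
  row 4: 0, 0, 0, 1, 2, 3, 4, 4
  row 5: 0, 0, 0, 1, 2, 3, 4, 5
  row 6: 0, 0, 1, 2, 3, 4, 5, 6
  row 7: 1, 1, 2, 3, 4, 5, 6, 7
  row 8: 1, 2, 3, 4, 5, 6, 7, 8

giving w = (6, 7, 4, 5, 8, 3, 1, 2) via Δ²R.

ℓ(w)=21; the 3 essential cells (i,j,r):

[(2, 5, 0), (5, 3, 0), (6, 2, 0)]


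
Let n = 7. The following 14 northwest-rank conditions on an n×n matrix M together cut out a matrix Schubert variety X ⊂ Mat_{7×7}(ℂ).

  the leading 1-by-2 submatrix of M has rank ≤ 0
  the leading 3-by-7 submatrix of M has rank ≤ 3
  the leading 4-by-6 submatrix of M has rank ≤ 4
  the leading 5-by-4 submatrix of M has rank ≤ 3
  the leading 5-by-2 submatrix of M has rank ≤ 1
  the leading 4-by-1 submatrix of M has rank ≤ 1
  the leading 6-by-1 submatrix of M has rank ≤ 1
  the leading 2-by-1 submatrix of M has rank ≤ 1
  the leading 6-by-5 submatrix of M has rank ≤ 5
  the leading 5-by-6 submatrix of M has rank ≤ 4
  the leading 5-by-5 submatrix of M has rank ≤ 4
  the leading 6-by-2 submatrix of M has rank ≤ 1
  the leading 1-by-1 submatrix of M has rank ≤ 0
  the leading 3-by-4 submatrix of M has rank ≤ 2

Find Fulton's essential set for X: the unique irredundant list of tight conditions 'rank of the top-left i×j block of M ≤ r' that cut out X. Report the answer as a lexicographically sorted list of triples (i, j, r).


Computing R[i][j] = min implied NW-rank bound (n=7, 14 conditions):

  0, 0, 1, 1, 1, 1, 1
  1, 1, 2, 2, 2, 2, 2
  1, 1, 2, 2, 3, 3, 3
  1, 1, 2, 3, 4, 4, 4
  1, 1, 2, 3, 4, 4, 5
  1, 1, 2, 3, 4, 5, 6
  1, 2, 3, 4, 5, 6, 7

second differences of R give the permutation w = (3, 1, 5, 4, 7, 6, 2).

ℓ(w)=8; the 4 essential cells (i,j,r):

[(1, 2, 0), (3, 4, 2), (5, 6, 4), (6, 2, 1)]


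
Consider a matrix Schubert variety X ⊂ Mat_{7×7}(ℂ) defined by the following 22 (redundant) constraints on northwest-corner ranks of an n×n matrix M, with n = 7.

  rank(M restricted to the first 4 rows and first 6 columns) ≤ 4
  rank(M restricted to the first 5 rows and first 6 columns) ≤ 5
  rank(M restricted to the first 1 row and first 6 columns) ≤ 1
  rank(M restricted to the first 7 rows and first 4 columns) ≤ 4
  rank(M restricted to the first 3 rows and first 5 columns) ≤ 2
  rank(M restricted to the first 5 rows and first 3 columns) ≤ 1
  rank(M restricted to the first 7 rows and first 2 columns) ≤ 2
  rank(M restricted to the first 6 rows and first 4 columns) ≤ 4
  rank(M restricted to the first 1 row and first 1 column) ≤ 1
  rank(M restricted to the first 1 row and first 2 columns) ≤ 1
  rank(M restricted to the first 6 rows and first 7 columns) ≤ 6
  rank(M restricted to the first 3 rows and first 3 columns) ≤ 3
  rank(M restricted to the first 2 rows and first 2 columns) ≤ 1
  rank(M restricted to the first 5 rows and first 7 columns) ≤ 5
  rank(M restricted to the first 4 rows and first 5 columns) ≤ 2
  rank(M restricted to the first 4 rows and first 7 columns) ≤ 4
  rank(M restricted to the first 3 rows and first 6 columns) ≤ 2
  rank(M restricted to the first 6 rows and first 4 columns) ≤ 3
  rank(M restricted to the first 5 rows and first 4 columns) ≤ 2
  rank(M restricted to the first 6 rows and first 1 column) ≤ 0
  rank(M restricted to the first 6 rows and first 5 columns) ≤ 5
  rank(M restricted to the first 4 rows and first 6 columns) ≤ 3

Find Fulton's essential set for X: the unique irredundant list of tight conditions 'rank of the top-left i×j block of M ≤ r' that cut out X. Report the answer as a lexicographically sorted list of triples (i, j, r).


Computing R[i][j] = min implied NW-rank bound (n=7, 22 conditions):

  row 1: 0, 1, 1, 1, 1, 1, 1
  row 2: 0, 1, 1, 2, 2, 2, 2
  row 3: 0, 1, 1, 2, 2, 2, 3
  row 4: 0, 1, 1, 2, 2, 3, 4
  row 5: 0, 1, 1, 2, 3, 4, 5
  row 6: 0, 1, 2, 3, 4, 5, 6
  row 7: 1, 2, 3, 4, 5, 6, 7

hence w(1..7) = (2, 4, 7, 6, 5, 3, 1).

|D(w)|=13, |Ess(w)|=4:

[(3, 6, 2), (4, 5, 2), (5, 3, 1), (6, 1, 0)]


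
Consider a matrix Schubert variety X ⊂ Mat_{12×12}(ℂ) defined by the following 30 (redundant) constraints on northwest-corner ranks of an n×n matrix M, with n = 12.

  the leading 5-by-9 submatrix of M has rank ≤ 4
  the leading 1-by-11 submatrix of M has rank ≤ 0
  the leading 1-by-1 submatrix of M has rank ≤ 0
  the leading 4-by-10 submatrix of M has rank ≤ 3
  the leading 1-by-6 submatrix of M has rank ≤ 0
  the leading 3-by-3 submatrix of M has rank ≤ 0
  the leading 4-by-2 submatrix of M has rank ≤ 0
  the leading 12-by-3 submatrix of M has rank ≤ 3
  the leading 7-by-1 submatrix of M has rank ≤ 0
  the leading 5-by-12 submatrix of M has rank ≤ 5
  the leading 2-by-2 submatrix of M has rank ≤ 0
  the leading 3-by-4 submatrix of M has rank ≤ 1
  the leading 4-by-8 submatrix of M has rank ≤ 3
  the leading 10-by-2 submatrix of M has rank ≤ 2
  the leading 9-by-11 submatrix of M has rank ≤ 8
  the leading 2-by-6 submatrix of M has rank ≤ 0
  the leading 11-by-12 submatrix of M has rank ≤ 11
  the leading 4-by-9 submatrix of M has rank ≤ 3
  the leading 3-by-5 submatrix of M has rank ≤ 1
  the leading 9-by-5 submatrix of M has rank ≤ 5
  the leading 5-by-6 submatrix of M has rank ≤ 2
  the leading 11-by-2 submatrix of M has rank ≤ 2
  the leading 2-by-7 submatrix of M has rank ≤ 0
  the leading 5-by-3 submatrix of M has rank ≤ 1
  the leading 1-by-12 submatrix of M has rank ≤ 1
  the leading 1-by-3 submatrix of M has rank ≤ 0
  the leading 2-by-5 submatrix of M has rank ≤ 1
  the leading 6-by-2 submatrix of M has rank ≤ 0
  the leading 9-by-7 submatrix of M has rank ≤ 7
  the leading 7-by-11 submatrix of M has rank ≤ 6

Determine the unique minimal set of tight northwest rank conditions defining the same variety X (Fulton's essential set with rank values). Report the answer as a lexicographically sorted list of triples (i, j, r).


Propagating the 30 rank bounds to every northwest block:

  row 1: 0 0 0 0 0 0 0 0 0 0 0 1
  row 2: 0 0 0 0 0 0 0 1 1 1 1 2
  row 3: 0 0 0 1 1 1 1 2 2 2 2 3
  row 4: 0 0 1 2 2 2 2 3 3 3 3 4
  row 5: 0 0 1 2 2 2 3 4 4 4 4 5
  row 6: 0 0 1 2 3 3 4 5 5 5 5 6
  row 7: 0 1 2 3 4 4 5 6 6 6 6 7
  row 8: 1 2 3 4 5 5 6 7 7 7 7 8
  row 9: 1 2 3 4 5 6 7 8 8 8 8 9
  row 10: 1 2 3 4 5 6 7 8 9 9 9 10
  row 11: 1 2 3 4 5 6 7 8 9 10 10 11
  row 12: 1 2 3 4 5 6 7 8 9 10 11 12

the unique w with this rank table is (12, 8, 4, 3, 7, 5, 2, 1, 6, 9, 10, 11).

ℓ(w)=30; the 6 essential cells (i,j,r):

[(1, 11, 0), (2, 7, 0), (3, 3, 0), (5, 6, 2), (6, 2, 0), (7, 1, 0)]


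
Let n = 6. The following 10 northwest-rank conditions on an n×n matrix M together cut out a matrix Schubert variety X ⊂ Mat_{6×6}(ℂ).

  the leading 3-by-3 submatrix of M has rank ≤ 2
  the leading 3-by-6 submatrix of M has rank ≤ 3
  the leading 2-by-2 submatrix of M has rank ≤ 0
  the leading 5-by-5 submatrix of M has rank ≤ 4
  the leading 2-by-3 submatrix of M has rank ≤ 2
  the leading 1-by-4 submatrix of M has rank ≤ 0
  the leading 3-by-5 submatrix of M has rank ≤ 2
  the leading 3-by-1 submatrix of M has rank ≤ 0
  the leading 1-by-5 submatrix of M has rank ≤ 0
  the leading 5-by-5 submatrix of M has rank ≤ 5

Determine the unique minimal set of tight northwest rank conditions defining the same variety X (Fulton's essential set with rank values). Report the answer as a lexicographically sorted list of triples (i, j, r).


Rank table r_w(6×6) implied by the 10 constraints:

  i=1: 0, 0, 0, 0, 0, 1
  i=2: 0, 0, 1, 1, 1, 2
  i=3: 0, 1, 2, 2, 2, 3
  i=4: 1, 2, 3, 3, 3, 4
  i=5: 1, 2, 3, 4, 4, 5
  i=6: 1, 2, 3, 4, 5, 6

the unique w with this rank table is (6, 3, 2, 1, 4, 5).

ℓ(w)=8; the 3 essential cells (i,j,r):

[(1, 5, 0), (2, 2, 0), (3, 1, 0)]


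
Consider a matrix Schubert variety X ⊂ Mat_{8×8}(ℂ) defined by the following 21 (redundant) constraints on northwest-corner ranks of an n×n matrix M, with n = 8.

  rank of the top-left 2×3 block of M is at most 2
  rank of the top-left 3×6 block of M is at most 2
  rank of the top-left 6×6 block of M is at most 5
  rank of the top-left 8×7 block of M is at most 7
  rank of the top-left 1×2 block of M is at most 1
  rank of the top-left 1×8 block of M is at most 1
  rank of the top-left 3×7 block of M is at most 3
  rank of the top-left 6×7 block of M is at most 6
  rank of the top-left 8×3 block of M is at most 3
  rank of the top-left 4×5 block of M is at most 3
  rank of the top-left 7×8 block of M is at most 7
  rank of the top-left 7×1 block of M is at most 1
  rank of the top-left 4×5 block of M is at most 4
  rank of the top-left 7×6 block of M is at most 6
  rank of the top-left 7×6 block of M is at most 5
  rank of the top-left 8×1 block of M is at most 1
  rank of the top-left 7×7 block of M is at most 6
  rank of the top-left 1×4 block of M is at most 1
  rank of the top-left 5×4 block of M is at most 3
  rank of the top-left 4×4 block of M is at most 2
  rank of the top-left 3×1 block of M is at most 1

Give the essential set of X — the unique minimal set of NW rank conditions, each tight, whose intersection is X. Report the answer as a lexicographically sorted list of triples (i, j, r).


Computing R[i][j] = min implied NW-rank bound (n=8, 21 conditions):

  i=1: 1  1  1  1  1  1  1  1
  i=2: 1  2  2  2  2  2  2  2
  i=3: 1  2  2  2  2  2  3  3
  i=4: 1  2  2  2  3  3  4  4
  i=5: 1  2  3  3  4  4  5  5
  i=6: 1  2  3  4  5  5  6  6
  i=7: 1  2  3  4  5  5  6  7
  i=8: 1  2  3  4  5  6  7  8

hence w(1..8) = (1, 2, 7, 5, 3, 4, 8, 6).

ℓ(w)=7; the 3 essential cells (i,j,r):

[(3, 6, 2), (4, 4, 2), (7, 6, 5)]


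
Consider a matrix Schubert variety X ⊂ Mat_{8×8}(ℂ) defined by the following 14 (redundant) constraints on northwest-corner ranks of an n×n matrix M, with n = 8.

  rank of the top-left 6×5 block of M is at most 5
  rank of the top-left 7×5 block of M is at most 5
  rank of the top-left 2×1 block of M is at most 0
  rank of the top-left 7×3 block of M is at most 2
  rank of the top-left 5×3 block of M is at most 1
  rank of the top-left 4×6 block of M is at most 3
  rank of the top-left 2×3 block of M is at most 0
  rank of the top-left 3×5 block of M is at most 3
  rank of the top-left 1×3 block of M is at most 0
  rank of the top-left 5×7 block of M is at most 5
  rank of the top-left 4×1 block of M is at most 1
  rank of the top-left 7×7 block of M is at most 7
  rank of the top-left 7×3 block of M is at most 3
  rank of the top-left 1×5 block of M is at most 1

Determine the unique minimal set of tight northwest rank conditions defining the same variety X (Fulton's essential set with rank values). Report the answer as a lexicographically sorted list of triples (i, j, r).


Recovering R(i,j) via the rank-extension bound from the 14 conditions:

  0, 0, 0, 1, 1, 1, 1, 1
  0, 0, 0, 1, 2, 2, 2, 2
  1, 1, 1, 2, 3, 3, 3, 3
  1, 1, 1, 2, 3, 3, 4, 4
  1, 1, 1, 2, 3, 4, 5, 5
  1, 2, 2, 3, 4, 5, 6, 6
  1, 2, 2, 3, 4, 5, 6, 7
  1, 2, 3, 4, 5, 6, 7, 8

hence w(1..8) = (4, 5, 1, 7, 6, 2, 8, 3).

D(w) has 12 cells with 4 SE-corners; essential set:

[(2, 3, 0), (4, 6, 3), (5, 3, 1), (7, 3, 2)]


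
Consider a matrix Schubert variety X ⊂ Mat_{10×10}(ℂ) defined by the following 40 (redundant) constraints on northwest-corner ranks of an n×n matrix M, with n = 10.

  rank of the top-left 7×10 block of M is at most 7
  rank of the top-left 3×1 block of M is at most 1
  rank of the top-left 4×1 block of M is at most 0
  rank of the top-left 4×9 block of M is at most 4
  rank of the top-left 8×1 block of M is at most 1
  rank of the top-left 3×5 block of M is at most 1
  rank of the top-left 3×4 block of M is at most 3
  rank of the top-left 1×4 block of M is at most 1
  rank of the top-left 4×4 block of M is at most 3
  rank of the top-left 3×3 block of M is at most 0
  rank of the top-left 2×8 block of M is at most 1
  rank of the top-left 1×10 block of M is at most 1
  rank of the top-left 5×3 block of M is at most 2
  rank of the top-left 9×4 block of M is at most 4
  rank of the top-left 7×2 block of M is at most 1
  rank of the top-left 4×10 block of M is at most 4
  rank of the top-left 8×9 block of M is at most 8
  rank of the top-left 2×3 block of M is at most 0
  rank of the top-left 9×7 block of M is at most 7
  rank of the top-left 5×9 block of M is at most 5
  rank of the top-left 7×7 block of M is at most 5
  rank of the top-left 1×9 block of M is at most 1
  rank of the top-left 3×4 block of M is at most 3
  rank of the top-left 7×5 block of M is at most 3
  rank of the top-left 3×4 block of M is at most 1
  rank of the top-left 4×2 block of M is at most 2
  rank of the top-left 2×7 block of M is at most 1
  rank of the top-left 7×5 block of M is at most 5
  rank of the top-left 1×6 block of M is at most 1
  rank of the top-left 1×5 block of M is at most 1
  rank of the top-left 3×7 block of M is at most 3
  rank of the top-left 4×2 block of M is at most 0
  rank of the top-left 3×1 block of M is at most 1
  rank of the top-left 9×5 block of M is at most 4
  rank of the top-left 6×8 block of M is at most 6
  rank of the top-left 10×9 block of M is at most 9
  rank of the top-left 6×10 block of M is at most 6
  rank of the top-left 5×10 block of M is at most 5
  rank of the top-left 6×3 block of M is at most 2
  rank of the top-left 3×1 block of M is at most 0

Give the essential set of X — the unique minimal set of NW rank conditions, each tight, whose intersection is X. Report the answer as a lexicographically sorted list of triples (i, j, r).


Recovering R(i,j) via the rank-extension bound from the 40 conditions:

  row 1: 0, 0, 0, 1, 1, 1, 1, 1, 1, 1
  row 2: 0, 0, 0, 1, 1, 1, 1, 1, 2, 2
  row 3: 0, 0, 0, 1, 1, 2, 2, 2, 3, 3
  row 4: 0, 0, 1, 2, 2, 3, 3, 3, 4, 4
  row 5: 1, 1, 2, 3, 3, 4, 4, 4, 5, 5
  row 6: 1, 1, 2, 3, 3, 4, 5, 5, 6, 6
  row 7: 1, 1, 2, 3, 3, 4, 5, 6, 7, 7
  row 8: 1, 2, 3, 4, 4, 5, 6, 7, 8, 8
  row 9: 1, 2, 3, 4, 4, 5, 6, 7, 8, 9
  row 10: 1, 2, 3, 4, 5, 6, 7, 8, 9, 10

the unique w with this rank table is (4, 9, 6, 3, 1, 7, 8, 2, 10, 5).

D(w) has 21 cells with 7 SE-corners; essential set:

[(2, 8, 1), (3, 3, 0), (3, 5, 1), (4, 2, 0), (7, 2, 1), (7, 5, 3), (9, 5, 4)]


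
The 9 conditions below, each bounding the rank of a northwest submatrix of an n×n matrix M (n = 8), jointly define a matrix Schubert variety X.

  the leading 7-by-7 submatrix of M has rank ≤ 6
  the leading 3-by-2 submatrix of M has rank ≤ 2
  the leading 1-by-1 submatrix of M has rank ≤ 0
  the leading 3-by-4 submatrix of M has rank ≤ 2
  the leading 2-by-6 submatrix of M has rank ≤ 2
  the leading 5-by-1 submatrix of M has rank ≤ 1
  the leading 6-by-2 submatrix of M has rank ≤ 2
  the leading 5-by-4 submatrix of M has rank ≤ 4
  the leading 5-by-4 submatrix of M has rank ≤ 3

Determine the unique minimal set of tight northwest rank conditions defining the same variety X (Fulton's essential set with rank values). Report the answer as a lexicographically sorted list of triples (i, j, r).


The tightest implied rank at each (i,j), from the 9 conditions:

  row 1: 0  1  1  1  1  1  1  1
  row 2: 1  2  2  2  2  2  2  2
  row 3: 1  2  2  2  3  3  3  3
  row 4: 1  2  3  3  4  4  4  4
  row 5: 1  2  3  3  4  5  5  5
  row 6: 1  2  3  4  5  6  6  6
  row 7: 1  2  3  4  5  6  6  7
  row 8: 1  2  3  4  5  6  7  8

hence w(1..8) = (2, 1, 5, 3, 6, 4, 8, 7).

D(w) has 5 cells with 4 SE-corners; essential set:

[(1, 1, 0), (3, 4, 2), (5, 4, 3), (7, 7, 6)]


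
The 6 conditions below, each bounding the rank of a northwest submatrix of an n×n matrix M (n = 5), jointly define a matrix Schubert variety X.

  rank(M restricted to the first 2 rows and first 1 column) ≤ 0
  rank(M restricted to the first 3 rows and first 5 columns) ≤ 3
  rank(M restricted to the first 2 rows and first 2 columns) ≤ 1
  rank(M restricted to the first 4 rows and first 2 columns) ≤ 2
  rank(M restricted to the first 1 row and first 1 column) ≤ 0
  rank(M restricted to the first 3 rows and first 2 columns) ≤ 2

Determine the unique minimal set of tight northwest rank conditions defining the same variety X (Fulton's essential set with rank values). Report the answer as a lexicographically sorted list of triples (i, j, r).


Propagating the 6 rank bounds to every northwest block:

  row 1: 0  1  1  1  1
  row 2: 0  1  2  2  2
  row 3: 1  2  3  3  3
  row 4: 1  2  3  4  4
  row 5: 1  2  3  4  5

the unique w with this rank table is (2, 3, 1, 4, 5).

Rothe diagram D(w) (2 cells), 1 SE-corner (essential condition):

[(2, 1, 0)]


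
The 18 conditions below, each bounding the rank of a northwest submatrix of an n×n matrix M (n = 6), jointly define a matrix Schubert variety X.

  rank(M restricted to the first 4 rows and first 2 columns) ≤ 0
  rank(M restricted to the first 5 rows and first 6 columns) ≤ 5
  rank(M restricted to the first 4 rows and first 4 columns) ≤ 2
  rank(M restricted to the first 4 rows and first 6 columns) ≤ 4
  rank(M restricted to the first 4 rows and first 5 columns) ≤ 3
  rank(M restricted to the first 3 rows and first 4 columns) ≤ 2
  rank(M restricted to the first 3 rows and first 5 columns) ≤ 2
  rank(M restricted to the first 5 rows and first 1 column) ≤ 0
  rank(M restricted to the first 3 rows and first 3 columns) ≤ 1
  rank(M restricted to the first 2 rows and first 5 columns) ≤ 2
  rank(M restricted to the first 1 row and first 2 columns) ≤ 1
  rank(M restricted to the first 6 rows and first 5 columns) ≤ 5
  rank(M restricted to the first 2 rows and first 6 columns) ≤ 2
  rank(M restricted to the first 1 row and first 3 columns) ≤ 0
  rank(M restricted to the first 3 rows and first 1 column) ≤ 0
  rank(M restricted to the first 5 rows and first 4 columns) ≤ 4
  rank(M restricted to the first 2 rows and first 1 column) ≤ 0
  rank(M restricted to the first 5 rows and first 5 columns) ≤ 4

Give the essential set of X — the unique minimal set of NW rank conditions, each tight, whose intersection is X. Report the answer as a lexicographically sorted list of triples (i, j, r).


Propagating the 18 rank bounds to every northwest block:

  i=1: 0 0 0 1 1 1
  i=2: 0 0 1 2 2 2
  i=3: 0 0 1 2 2 3
  i=4: 0 0 1 2 3 4
  i=5: 0 1 2 3 4 5
  i=6: 1 2 3 4 5 6

so w = (4, 3, 6, 5, 2, 1).

ℓ(w)=11; the 4 essential cells (i,j,r):

[(1, 3, 0), (3, 5, 2), (4, 2, 0), (5, 1, 0)]


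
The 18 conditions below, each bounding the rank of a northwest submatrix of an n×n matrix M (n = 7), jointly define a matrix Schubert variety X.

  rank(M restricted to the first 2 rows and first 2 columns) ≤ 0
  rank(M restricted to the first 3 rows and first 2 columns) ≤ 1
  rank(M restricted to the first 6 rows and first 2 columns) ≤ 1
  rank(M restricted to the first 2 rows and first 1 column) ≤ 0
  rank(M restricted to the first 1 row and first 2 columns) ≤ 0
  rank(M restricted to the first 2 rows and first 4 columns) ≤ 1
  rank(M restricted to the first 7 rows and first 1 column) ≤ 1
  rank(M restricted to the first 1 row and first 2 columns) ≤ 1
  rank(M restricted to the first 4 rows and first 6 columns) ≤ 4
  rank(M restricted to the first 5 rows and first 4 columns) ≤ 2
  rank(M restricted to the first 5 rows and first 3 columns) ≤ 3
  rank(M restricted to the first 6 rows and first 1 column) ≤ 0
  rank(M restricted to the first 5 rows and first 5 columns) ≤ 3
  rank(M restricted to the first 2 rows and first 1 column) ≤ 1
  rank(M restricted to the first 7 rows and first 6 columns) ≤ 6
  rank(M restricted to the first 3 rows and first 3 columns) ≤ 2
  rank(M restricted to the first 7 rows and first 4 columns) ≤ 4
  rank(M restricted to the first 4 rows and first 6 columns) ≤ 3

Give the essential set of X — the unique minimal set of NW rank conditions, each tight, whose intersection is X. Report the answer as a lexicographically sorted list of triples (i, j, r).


Recovering R(i,j) via the rank-extension bound from the 18 conditions:

  i=1: 0 | 0 | 1 | 1 | 1 | 1 | 1
  i=2: 0 | 0 | 1 | 1 | 2 | 2 | 2
  i=3: 0 | 1 | 2 | 2 | 3 | 3 | 3
  i=4: 0 | 1 | 2 | 2 | 3 | 3 | 4
  i=5: 0 | 1 | 2 | 2 | 3 | 4 | 5
  i=6: 0 | 1 | 2 | 3 | 4 | 5 | 6
  i=7: 1 | 2 | 3 | 4 | 5 | 6 | 7

hence w(1..7) = (3, 5, 2, 7, 6, 4, 1).

Fulton essential set (5 of the 12 Rothe cells):

[(2, 2, 0), (2, 4, 1), (4, 6, 3), (5, 4, 2), (6, 1, 0)]


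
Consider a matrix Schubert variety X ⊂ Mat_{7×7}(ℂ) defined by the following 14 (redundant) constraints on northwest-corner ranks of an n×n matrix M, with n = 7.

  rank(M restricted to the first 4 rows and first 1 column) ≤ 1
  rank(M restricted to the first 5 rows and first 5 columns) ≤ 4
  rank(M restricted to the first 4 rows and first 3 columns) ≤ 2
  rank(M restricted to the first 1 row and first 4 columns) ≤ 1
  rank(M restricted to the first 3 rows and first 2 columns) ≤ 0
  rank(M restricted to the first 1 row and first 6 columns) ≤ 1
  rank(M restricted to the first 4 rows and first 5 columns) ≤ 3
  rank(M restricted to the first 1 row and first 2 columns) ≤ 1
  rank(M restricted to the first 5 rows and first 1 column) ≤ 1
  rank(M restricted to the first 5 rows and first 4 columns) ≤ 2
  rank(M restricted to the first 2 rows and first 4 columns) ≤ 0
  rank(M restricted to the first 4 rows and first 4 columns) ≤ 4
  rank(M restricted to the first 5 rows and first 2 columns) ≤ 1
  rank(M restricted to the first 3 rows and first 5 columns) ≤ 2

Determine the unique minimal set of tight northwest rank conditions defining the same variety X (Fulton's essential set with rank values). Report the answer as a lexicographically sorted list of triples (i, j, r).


The tightest implied rank at each (i,j), from the 14 conditions:

  R[1]: 0 | 0 | 0 | 0 | 1 | 1 | 1
  R[2]: 0 | 0 | 0 | 0 | 1 | 2 | 2
  R[3]: 0 | 0 | 1 | 1 | 2 | 3 | 3
  R[4]: 1 | 1 | 2 | 2 | 3 | 4 | 4
  R[5]: 1 | 1 | 2 | 2 | 3 | 4 | 5
  R[6]: 1 | 2 | 3 | 3 | 4 | 5 | 6
  R[7]: 1 | 2 | 3 | 4 | 5 | 6 | 7

giving w = (5, 6, 3, 1, 7, 2, 4) via Δ²R.

|D(w)|=12, |Ess(w)|=4:

[(2, 4, 0), (3, 2, 0), (5, 2, 1), (5, 4, 2)]


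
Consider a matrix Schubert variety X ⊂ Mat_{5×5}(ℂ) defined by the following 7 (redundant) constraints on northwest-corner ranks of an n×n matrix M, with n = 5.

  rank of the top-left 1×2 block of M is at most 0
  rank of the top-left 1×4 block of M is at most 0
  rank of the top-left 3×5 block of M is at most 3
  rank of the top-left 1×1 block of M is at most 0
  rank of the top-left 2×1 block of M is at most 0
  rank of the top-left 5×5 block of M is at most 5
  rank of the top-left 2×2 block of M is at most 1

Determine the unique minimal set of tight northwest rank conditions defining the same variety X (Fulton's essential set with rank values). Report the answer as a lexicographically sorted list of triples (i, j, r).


Computing R[i][j] = min implied NW-rank bound (n=5, 7 conditions):

  i=1: 0, 0, 0, 0, 1
  i=2: 0, 1, 1, 1, 2
  i=3: 1, 2, 2, 2, 3
  i=4: 1, 2, 3, 3, 4
  i=5: 1, 2, 3, 4, 5

so w = (5, 2, 1, 3, 4).

Rothe diagram D(w) (5 cells), 2 SE-corners (essential conditions):

[(1, 4, 0), (2, 1, 0)]


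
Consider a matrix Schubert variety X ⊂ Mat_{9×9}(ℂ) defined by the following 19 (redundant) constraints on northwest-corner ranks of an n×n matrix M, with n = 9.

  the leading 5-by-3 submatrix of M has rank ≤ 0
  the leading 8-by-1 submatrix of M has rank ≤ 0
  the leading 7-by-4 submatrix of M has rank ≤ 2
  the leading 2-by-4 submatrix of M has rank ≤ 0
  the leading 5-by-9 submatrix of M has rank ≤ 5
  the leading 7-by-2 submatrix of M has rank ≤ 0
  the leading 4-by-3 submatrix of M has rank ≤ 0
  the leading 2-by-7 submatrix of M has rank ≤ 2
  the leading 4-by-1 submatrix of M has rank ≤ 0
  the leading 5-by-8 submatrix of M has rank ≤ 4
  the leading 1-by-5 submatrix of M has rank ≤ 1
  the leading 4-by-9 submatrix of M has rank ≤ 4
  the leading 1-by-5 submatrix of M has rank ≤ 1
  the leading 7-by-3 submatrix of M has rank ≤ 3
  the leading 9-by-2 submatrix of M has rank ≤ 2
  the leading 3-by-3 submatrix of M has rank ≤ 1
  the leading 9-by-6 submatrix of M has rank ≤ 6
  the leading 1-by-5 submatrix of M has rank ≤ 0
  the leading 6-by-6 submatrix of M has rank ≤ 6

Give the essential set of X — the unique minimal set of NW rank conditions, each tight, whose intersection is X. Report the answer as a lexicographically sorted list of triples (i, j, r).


Recovering R(i,j) via the rank-extension bound from the 19 conditions:

  R[1]: 0  0  0  0  0  1  1  1  1
  R[2]: 0  0  0  0  1  2  2  2  2
  R[3]: 0  0  0  1  2  3  3  3  3
  R[4]: 0  0  0  1  2  3  4  4  4
  R[5]: 0  0  0  1  2  3  4  4  5
  R[6]: 0  0  1  2  3  4  5  5  6
  R[7]: 0  0  1  2  3  4  5  6  7
  R[8]: 0  1  2  3  4  5  6  7  8
  R[9]: 1  2  3  4  5  6  7  8  9

so w = (6, 5, 4, 7, 9, 3, 8, 2, 1).

Rothe diagram D(w) (24 cells), 6 SE-corners (essential conditions):

[(1, 5, 0), (2, 4, 0), (5, 3, 0), (5, 8, 4), (7, 2, 0), (8, 1, 0)]


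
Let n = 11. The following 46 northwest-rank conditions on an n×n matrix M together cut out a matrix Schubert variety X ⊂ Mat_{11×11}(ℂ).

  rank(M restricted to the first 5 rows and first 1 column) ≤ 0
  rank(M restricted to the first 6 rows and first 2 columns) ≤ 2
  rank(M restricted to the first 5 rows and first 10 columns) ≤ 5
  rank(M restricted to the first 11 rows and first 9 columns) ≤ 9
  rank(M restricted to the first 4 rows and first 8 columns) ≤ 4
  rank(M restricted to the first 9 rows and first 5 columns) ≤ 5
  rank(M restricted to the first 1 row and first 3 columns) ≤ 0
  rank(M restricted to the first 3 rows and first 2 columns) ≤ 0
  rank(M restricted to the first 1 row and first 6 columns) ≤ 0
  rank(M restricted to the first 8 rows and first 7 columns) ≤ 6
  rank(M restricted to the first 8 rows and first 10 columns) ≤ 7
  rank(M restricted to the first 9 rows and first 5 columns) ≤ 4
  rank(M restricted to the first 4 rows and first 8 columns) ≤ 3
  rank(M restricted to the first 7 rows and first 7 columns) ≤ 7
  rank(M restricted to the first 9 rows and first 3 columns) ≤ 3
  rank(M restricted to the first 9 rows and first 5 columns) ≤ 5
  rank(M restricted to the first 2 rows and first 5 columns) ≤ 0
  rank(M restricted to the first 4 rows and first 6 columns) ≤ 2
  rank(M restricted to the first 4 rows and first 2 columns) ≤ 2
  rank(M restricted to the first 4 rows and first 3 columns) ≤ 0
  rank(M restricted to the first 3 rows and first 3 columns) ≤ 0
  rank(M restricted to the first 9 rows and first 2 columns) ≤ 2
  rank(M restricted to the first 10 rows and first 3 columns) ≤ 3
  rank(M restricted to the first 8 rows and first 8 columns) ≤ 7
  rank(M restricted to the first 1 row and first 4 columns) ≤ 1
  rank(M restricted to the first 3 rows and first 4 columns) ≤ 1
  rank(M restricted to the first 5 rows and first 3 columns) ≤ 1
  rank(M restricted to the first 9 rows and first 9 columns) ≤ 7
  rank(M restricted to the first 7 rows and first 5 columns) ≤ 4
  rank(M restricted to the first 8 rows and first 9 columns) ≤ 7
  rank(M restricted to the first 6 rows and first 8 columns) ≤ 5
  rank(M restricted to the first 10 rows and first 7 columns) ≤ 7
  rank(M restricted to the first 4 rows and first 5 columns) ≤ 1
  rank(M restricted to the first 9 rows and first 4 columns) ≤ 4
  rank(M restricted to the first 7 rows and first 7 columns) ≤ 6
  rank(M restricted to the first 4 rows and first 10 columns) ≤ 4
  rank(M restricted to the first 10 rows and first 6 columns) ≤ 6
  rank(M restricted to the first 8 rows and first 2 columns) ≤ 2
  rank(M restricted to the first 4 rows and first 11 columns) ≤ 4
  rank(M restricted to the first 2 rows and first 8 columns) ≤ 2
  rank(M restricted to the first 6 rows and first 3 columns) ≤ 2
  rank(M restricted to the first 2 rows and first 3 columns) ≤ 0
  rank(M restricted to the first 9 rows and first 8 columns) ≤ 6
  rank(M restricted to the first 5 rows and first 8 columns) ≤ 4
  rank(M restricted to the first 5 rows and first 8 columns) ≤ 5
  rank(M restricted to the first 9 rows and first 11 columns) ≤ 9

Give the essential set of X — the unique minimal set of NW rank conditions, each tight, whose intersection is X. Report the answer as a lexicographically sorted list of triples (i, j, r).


The tightest implied rank at each (i,j), from the 46 conditions:

  row 1: 0, 0, 0, 0, 0, 0, 1, 1, 1, 1, 1
  row 2: 0, 0, 0, 0, 0, 1, 2, 2, 2, 2, 2
  row 3: 0, 0, 0, 1, 1, 2, 3, 3, 3, 3, 3
  row 4: 0, 0, 0, 1, 1, 2, 3, 3, 4, 4, 4
  row 5: 0, 1, 1, 2, 2, 3, 4, 4, 5, 5, 5
  row 6: 1, 2, 2, 3, 3, 4, 5, 5, 6, 6, 6
  row 7: 1, 2, 3, 4, 4, 5, 6, 6, 7, 7, 7
  row 8: 1, 2, 3, 4, 4, 5, 6, 6, 7, 7, 8
  row 9: 1, 2, 3, 4, 4, 5, 6, 6, 7, 8, 9
  row 10: 1, 2, 3, 4, 5, 6, 7, 7, 8, 9, 10
  row 11: 1, 2, 3, 4, 5, 6, 7, 8, 9, 10, 11

second differences of R give the permutation w = (7, 6, 4, 9, 2, 1, 3, 11, 10, 5, 8).

|D(w)|=25, |Ess(w)|=9:

[(1, 6, 0), (2, 5, 0), (4, 3, 0), (4, 5, 1), (4, 8, 3), (5, 1, 0), (8, 10, 7), (9, 5, 4), (9, 8, 6)]


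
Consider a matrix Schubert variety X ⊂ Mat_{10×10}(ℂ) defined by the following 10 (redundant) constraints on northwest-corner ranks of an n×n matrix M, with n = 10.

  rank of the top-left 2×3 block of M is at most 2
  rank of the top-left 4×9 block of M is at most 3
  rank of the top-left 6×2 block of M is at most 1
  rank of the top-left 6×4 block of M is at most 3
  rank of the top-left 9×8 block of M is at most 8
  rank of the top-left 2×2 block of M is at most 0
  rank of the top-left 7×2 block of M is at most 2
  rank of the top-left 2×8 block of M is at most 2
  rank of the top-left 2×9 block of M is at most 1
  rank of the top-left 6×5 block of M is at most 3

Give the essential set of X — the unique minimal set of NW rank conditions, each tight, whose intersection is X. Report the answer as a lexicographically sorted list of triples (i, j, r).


Propagating the 10 rank bounds to every northwest block:

  row 1: 0  0  1  1  1  1  1  1  1  1
  row 2: 0  0  1  1  1  1  1  1  1  2
  row 3: 1  1  2  2  2  2  2  2  2  3
  row 4: 1  1  2  3  3  3  3  3  3  4
  row 5: 1  1  2  3  3  4  4  4  4  5
  row 6: 1  1  2  3  3  4  5  5  5  6
  row 7: 1  2  3  4  4  5  6  6  6  7
  row 8: 1  2  3  4  5  6  7  7  7  8
  row 9: 1  2  3  4  5  6  7  8  8  9
  row 10: 1  2  3  4  5  6  7  8  9  10

reading off 1-entries of Δ²R: w = (3, 10, 1, 4, 6, 7, 2, 5, 8, 9).

ℓ(w)=15; the 4 essential cells (i,j,r):

[(2, 2, 0), (2, 9, 1), (6, 2, 1), (6, 5, 3)]


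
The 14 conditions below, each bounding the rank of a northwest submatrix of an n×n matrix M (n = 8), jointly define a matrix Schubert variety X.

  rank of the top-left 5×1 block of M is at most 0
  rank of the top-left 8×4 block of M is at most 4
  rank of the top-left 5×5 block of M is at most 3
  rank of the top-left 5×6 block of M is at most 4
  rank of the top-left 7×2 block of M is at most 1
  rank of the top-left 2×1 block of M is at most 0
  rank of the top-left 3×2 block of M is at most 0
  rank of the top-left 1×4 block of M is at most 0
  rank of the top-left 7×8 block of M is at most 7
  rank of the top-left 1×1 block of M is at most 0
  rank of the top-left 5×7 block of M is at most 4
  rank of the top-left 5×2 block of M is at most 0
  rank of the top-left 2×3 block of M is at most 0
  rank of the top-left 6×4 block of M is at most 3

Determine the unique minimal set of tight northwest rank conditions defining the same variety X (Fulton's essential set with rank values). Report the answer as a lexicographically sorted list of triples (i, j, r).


Computing R[i][j] = min implied NW-rank bound (n=8, 14 conditions):

  i=1: 0 | 0 | 0 | 0 | 1 | 1 | 1 | 1
  i=2: 0 | 0 | 0 | 1 | 2 | 2 | 2 | 2
  i=3: 0 | 0 | 1 | 2 | 3 | 3 | 3 | 3
  i=4: 0 | 0 | 1 | 2 | 3 | 4 | 4 | 4
  i=5: 0 | 0 | 1 | 2 | 3 | 4 | 4 | 5
  i=6: 1 | 1 | 2 | 3 | 4 | 5 | 5 | 6
  i=7: 1 | 1 | 2 | 3 | 4 | 5 | 6 | 7
  i=8: 1 | 2 | 3 | 4 | 5 | 6 | 7 | 8

the unique w with this rank table is (5, 4, 3, 6, 8, 1, 7, 2).

|D(w)|=15, |Ess(w)|=5:

[(1, 4, 0), (2, 3, 0), (5, 2, 0), (5, 7, 4), (7, 2, 1)]


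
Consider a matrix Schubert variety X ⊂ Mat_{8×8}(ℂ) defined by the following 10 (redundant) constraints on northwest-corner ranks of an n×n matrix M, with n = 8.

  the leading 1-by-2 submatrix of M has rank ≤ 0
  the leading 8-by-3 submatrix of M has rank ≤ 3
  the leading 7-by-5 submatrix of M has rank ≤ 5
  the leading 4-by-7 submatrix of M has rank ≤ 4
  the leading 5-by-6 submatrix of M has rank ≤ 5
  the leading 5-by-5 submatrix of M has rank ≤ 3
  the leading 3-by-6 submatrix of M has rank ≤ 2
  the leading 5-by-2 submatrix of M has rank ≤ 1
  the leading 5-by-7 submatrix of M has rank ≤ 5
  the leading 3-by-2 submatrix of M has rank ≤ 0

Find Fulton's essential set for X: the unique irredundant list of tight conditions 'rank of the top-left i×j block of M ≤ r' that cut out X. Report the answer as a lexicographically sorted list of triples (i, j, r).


Reconstructing r_w from the 10 given conditions:

  i=1: 0, 0, 1, 1, 1, 1, 1, 1
  i=2: 0, 0, 1, 2, 2, 2, 2, 2
  i=3: 0, 0, 1, 2, 2, 2, 3, 3
  i=4: 1, 1, 2, 3, 3, 3, 4, 4
  i=5: 1, 1, 2, 3, 3, 4, 5, 5
  i=6: 1, 2, 3, 4, 4, 5, 6, 6
  i=7: 1, 2, 3, 4, 5, 6, 7, 7
  i=8: 1, 2, 3, 4, 5, 6, 7, 8

so w = (3, 4, 7, 1, 6, 2, 5, 8).

4 SE-corners of the 10-cell Rothe diagram give Ess(w):

[(3, 2, 0), (3, 6, 2), (5, 2, 1), (5, 5, 3)]


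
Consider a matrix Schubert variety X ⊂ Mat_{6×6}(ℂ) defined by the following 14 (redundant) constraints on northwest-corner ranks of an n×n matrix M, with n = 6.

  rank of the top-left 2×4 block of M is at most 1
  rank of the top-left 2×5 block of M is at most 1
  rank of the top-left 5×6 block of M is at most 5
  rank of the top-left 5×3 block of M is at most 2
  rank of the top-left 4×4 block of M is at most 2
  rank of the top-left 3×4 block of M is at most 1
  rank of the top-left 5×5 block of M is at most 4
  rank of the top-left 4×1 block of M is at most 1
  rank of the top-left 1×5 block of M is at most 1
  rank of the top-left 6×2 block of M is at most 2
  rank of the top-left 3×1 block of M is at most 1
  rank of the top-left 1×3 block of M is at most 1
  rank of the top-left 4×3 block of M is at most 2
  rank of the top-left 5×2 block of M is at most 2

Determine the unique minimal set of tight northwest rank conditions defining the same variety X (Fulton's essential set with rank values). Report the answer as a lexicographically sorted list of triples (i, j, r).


Propagating the 14 rank bounds to every northwest block:

  row 1: 1, 1, 1, 1, 1, 1
  row 2: 1, 1, 1, 1, 1, 2
  row 3: 1, 1, 1, 1, 2, 3
  row 4: 1, 2, 2, 2, 3, 4
  row 5: 1, 2, 2, 3, 4, 5
  row 6: 1, 2, 3, 4, 5, 6

the unique w with this rank table is (1, 6, 5, 2, 4, 3).

ℓ(w)=8; the 3 essential cells (i,j,r):

[(2, 5, 1), (3, 4, 1), (5, 3, 2)]


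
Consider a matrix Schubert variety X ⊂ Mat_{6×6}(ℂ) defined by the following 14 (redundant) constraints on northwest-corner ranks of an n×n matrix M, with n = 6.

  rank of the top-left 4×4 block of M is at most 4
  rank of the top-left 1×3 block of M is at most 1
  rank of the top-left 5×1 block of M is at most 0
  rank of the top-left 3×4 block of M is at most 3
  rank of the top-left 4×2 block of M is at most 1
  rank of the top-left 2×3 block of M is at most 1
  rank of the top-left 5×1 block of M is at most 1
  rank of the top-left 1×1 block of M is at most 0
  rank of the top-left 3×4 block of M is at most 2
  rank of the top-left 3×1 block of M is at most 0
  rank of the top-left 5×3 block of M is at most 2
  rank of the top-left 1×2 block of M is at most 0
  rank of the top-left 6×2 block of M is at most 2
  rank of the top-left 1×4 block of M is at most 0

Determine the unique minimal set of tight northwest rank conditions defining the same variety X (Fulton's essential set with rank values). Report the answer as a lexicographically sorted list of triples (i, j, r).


The tightest implied rank at each (i,j), from the 14 conditions:

  0 0 0 0 1 1
  0 1 1 1 2 2
  0 1 2 2 3 3
  0 1 2 3 4 4
  0 1 2 3 4 5
  1 2 3 4 5 6

second differences of R give the permutation w = (5, 2, 3, 4, 6, 1).

Fulton essential set (2 of the 8 Rothe cells):

[(1, 4, 0), (5, 1, 0)]
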